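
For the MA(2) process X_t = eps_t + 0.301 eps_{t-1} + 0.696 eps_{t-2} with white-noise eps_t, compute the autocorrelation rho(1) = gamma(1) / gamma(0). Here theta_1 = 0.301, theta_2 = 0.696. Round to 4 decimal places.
\rho(1) = 0.3241

For an MA(q) process with theta_0 = 1, the autocovariance is
  gamma(k) = sigma^2 * sum_{i=0..q-k} theta_i * theta_{i+k},
and rho(k) = gamma(k) / gamma(0). Sigma^2 cancels.
  numerator   = (1)*(0.301) + (0.301)*(0.696) = 0.510496.
  denominator = (1)^2 + (0.301)^2 + (0.696)^2 = 1.575017.
  rho(1) = 0.510496 / 1.575017 = 0.3241.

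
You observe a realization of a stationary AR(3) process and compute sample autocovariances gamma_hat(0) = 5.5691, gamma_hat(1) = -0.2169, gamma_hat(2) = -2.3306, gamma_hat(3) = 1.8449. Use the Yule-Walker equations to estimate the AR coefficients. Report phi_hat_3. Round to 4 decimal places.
\hat\phi_{3} = 0.3550

The Yule-Walker equations for an AR(p) process read, in matrix form,
  Gamma_p phi = r_p,   with   (Gamma_p)_{ij} = gamma(|i - j|),
                       (r_p)_i = gamma(i),   i,j = 1..p.
Substitute the sample gammas (Toeplitz matrix and right-hand side of size 3):
  Gamma_p = [[5.5691, -0.2169, -2.3306], [-0.2169, 5.5691, -0.2169], [-2.3306, -0.2169, 5.5691]]
  r_p     = [-0.2169, -2.3306, 1.8449]
Written out (R1..R3):
  (R1) 5.5691 phi_1 - 0.2169 phi_2 - 2.3306 phi_3 = -0.2169
  (R2) -0.2169 phi_1 + 5.5691 phi_2 - 0.2169 phi_3 = -2.3306
  (R3) -2.3306 phi_1 - 0.2169 phi_2 + 5.5691 phi_3 = 1.8449
Gaussian elimination:
  R2 <- R2 - (-0.2169/5.5691) R1 = R2 - (-0.038947) R1:  5.560652 phi_2 - 0.30767 phi_3 = -2.339048
  R3 <- R3 - (-2.3306/5.5691) R1 = R3 - (-0.418488) R1:  -0.30767 phi_2 + 4.593773 phi_3 = 1.75413
  R3 <- R3 - (-0.30767/5.560652) R2 = R3 - (-0.05533) R2:  4.576749 phi_3 = 1.624711
Back-substitution:
  phi_hat_3 = 1.624711 / 4.576749 = 0.354992
  phi_hat_2 = (-2.339048 - (-0.30767)(0.354992)) / 5.560652 = -0.401001
  phi_hat_1 = (-0.2169 - (-0.2169)(-0.401001) - (-2.3306)(0.354992)) / 5.5691 = 0.093995
So phi_hat = [0.0940, -0.4010, 0.3550].
Therefore phi_hat_3 = 0.3550.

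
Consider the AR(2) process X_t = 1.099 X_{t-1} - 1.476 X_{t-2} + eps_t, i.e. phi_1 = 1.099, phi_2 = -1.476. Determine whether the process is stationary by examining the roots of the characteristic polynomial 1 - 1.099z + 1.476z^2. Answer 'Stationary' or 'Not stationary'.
\text{Not stationary}

The AR(p) characteristic polynomial is P(z) = 1 - 1.099z + 1.476z^2.
Stationarity requires all roots to lie outside the unit circle, i.e. |z| > 1 for every root.
Set 1 + (-1.099) z + (1.476) z^2 = 0, i.e. a z^2 + b z + c = 0 with a = 1.476, b = -1.099, c = 1.
Discriminant D = b^2 - 4ac = (-1.099)^2 - 4*(1.476)*1 = 1.207801 - (5.904) = -4.696199.
D < 0, so the roots are the complex-conjugate pair z = (-b +/- i sqrt(-D)) / (2a) = 0.3723 +/- 0.7341i.
For a conjugate pair |z|^2 = z * conj(z) = (product of roots) = c/a = 1/(1.476) = 0.677507, so |z| = sqrt(0.677507) = 0.8231 for both roots.
Moduli of all roots: 0.8231, 0.8231.
All moduli strictly greater than 1? No.
Verdict: Not stationary.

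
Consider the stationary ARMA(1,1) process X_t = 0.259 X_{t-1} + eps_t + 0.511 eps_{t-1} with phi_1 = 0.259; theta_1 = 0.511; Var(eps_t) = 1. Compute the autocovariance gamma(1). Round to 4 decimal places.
\gamma(1) = 0.9346

Multiply the model equation by X_{t-k} and take expectations. With theta_0 = psi_0 = 1 and psi_j the MA(infinity) weights, this gives
  gamma(k) - sum_i phi_i gamma(k-i) = c_k,
  c_k = sigma^2 * sum_{j=k..q} theta_j psi_{j-k}   (c_k = 0 for k > q),
using gamma(-m) = gamma(m).
psi-weights needed (psi_j = theta_j + sum_i phi_i psi_{j-i}):
  psi_1 = theta_1 + phi_1 = 0.511 + (0.259) = 0.77
Right-hand sides:
  c_0 = sigma^2 (1 + theta_1 psi_1) = 1 * (1 + (0.511)(0.77)) = 1 * 1.39347 = 1.39347
  c_1 = sigma^2 theta_1 = 1 * (0.511) = 0.511
  c_2 = 0
Equations for k = 0 and k = 1 (AR order 1):
  gamma(0) = phi_1 gamma(1) + c_0
  gamma(1) = phi_1 gamma(0) + c_1
Substituting the second into the first: gamma(0) (1 - phi_1^2) = c_0 + phi_1 c_1, so
  gamma(0) = (c_0 + phi_1 c_1) / (1 - phi_1^2) = (1.39347 + (0.259)(0.511)) / (1 - (0.259)^2) = 1.525819 / 0.932919 = 1.635532.
  gamma(1) = phi_1 gamma(0) + c_1 = (0.259)(1.635532) + (0.511) = 0.934603.
Therefore gamma(1) = 0.9346 (to 4 decimal places).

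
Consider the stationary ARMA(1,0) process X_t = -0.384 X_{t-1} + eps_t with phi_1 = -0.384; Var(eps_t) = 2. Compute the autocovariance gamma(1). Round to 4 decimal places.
\gamma(1) = -0.9008

Multiply the model equation by X_{t-k} and take expectations. With theta_0 = psi_0 = 1 and psi_j the MA(infinity) weights, this gives
  gamma(k) - sum_i phi_i gamma(k-i) = c_k,
  c_k = sigma^2 * sum_{j=k..q} theta_j psi_{j-k}   (c_k = 0 for k > q),
using gamma(-m) = gamma(m).
Pure AR (q = 0): c_0 = sigma^2 = 2, c_k = 0 for k >= 1.
Equations for k = 0 and k = 1 (AR order 1):
  gamma(0) = phi_1 gamma(1) + c_0
  gamma(1) = phi_1 gamma(0) + c_1
Substituting the second into the first: gamma(0) (1 - phi_1^2) = c_0 + phi_1 c_1, so
  gamma(0) = c_0 / (1 - phi_1^2) = 2 / (1 - (-0.384)^2) = 2 / 0.852544 = 2.34592.
  gamma(1) = phi_1 gamma(0) = (-0.384)(2.34592) = -0.900833.
Therefore gamma(1) = -0.9008 (to 4 decimal places).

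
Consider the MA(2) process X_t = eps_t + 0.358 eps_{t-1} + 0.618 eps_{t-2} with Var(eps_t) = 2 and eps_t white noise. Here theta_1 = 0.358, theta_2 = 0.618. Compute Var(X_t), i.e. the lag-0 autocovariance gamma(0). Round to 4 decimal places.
\gamma(0) = 3.0202

For an MA(q) process X_t = eps_t + sum_i theta_i eps_{t-i} with
Var(eps_t) = sigma^2, the variance is
  gamma(0) = sigma^2 * (1 + sum_i theta_i^2).
  sum_i theta_i^2 = (0.358)^2 + (0.618)^2 = 0.128164 + 0.381924 = 0.510088.
  gamma(0) = 2 * (1 + 0.510088) = 2 * 1.510088 = 3.020176, which rounds to 3.0202.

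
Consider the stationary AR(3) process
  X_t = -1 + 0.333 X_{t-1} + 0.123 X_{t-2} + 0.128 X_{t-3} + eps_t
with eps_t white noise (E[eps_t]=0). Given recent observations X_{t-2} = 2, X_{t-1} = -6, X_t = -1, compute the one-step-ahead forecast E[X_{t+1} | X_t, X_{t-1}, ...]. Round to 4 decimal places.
E[X_{t+1} \mid \mathcal F_t] = -1.8150

For an AR(p) model X_t = c + sum_i phi_i X_{t-i} + eps_t, the
one-step-ahead conditional mean is
  E[X_{t+1} | X_t, ...] = c + sum_i phi_i X_{t+1-i}.
Substitute known values:
  E[X_{t+1} | ...] = -1 + (0.333) * (-1) + (0.123) * (-6) + (0.128) * (2)
                   = -1.8150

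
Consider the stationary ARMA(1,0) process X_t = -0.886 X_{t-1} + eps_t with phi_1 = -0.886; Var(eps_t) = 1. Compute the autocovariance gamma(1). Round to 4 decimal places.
\gamma(1) = -4.1209

Multiply the model equation by X_{t-k} and take expectations. With theta_0 = psi_0 = 1 and psi_j the MA(infinity) weights, this gives
  gamma(k) - sum_i phi_i gamma(k-i) = c_k,
  c_k = sigma^2 * sum_{j=k..q} theta_j psi_{j-k}   (c_k = 0 for k > q),
using gamma(-m) = gamma(m).
Pure AR (q = 0): c_0 = sigma^2 = 1, c_k = 0 for k >= 1.
Equations for k = 0 and k = 1 (AR order 1):
  gamma(0) = phi_1 gamma(1) + c_0
  gamma(1) = phi_1 gamma(0) + c_1
Substituting the second into the first: gamma(0) (1 - phi_1^2) = c_0 + phi_1 c_1, so
  gamma(0) = c_0 / (1 - phi_1^2) = 1 / (1 - (-0.886)^2) = 1 / 0.215004 = 4.651076.
  gamma(1) = phi_1 gamma(0) = (-0.886)(4.651076) = -4.120854.
Therefore gamma(1) = -4.1209 (to 4 decimal places).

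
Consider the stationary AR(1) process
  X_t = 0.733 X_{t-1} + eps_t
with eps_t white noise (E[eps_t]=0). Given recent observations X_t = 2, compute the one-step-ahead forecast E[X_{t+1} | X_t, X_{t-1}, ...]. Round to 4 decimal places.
E[X_{t+1} \mid \mathcal F_t] = 1.4660

For an AR(p) model X_t = c + sum_i phi_i X_{t-i} + eps_t, the
one-step-ahead conditional mean is
  E[X_{t+1} | X_t, ...] = c + sum_i phi_i X_{t+1-i}.
Substitute known values:
  E[X_{t+1} | ...] = (0.733) * (2)
                   = 1.4660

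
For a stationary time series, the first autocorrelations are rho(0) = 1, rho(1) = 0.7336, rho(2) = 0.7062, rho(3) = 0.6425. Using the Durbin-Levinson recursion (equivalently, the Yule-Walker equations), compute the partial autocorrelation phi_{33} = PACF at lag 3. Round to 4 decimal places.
\phi_{33} = 0.1148

The PACF at lag k is phi_{kk}, the last component of the solution
to the Yule-Walker system G_k phi = r_k where
  (G_k)_{ij} = rho(|i - j|), (r_k)_i = rho(i), i,j = 1..k.
Equivalently, Durbin-Levinson gives phi_{kk} iteratively:
  phi_{11} = rho(1)
  phi_{kk} = [rho(k) - sum_{j=1..k-1} phi_{k-1,j} rho(k-j)]
            / [1 - sum_{j=1..k-1} phi_{k-1,j} rho(j)],
  phi_{k,j} = phi_{k-1,j} - phi_{kk} phi_{k-1,k-j},  j = 1..k-1.
Step k = 1:
  phi_11 = rho(1) = 0.7336.
Step k = 2:
  phi_22 = [rho(2) - phi_11 rho(1)] / [1 - phi_11 rho(1)] = [0.7062 - (0.7336)(0.7336)] / [1 - (0.7336)(0.7336)]
         = 0.16803104 / 0.46183104 = 0.363837.
  Update: phi_21 = phi_11 - phi_22 phi_11 = 0.7336 - (0.363837)(0.7336) = 0.466689.
Step k = 3:
  phi_33 = [rho(3) - phi_21 rho(2) - phi_22 rho(1)] / [1 - phi_21 rho(1) - phi_22 rho(2)]
    numerator   = 0.6425 - (0.466689)(0.7062) - (0.363837)(0.7336) = 0.04601336
    denominator = 1 - (0.466689)(0.7336) - (0.363837)(0.7062) = 0.4006952
  phi_33 = 0.04601336 / 0.4006952 = 0.1148.
Therefore phi_{33} = 0.1148.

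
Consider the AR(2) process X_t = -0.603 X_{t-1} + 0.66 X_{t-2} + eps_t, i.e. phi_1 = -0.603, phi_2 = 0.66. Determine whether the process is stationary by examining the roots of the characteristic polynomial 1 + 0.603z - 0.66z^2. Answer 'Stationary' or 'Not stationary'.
\text{Not stationary}

The AR(p) characteristic polynomial is P(z) = 1 + 0.603z - 0.66z^2.
Stationarity requires all roots to lie outside the unit circle, i.e. |z| > 1 for every root.
Set 1 + (0.603) z + (-0.66) z^2 = 0, i.e. a z^2 + b z + c = 0 with a = -0.66, b = 0.603, c = 1.
Discriminant D = b^2 - 4ac = (0.603)^2 - 4*(-0.66)*1 = 0.363609 - (-2.64) = 3.003609.
D >= 0, so the roots are real: z = (-b +/- sqrt(D)) / (2a) = (-0.603 +/- 1.733092) / (-1.32).
  z_1 = (-0.603 + 1.733092) / (-1.32) = -0.8561,   |z_1| = 0.8561.
  z_2 = (-0.603 - 1.733092) / (-1.32) = 1.7698,   |z_2| = 1.7698.
Moduli of all roots: 0.8561, 1.7698.
All moduli strictly greater than 1? No.
Verdict: Not stationary.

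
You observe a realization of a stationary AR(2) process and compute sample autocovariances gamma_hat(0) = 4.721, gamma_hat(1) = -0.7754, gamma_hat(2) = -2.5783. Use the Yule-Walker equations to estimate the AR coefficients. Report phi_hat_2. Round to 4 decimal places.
\hat\phi_{2} = -0.5890

The Yule-Walker equations for an AR(p) process read, in matrix form,
  Gamma_p phi = r_p,   with   (Gamma_p)_{ij} = gamma(|i - j|),
                       (r_p)_i = gamma(i),   i,j = 1..p.
Substitute the sample gammas (Toeplitz matrix and right-hand side of size 2):
  Gamma_p = [[4.721, -0.7754], [-0.7754, 4.721]]
  r_p     = [-0.7754, -2.5783]
Written out:
  4.721 phi_1 - 0.7754 phi_2 = -0.7754
  -0.7754 phi_1 + 4.721 phi_2 = -2.5783
Solve by Cramer's rule:
  det = gamma(0)^2 - gamma(1)^2 = (4.721)^2 - (-0.7754)^2 = 22.287841 - 0.60124516 = 21.68659584
  phi_hat_1 = [gamma(1) gamma(0) - gamma(1) gamma(2)] / det = [(-0.7754)(4.721) - (-0.7754)(-2.5783)] / 21.68659584 = -5.65987722 / 21.68659584 = -0.261
  phi_hat_2 = [gamma(0) gamma(2) - gamma(1)^2] / det = [(4.721)(-2.5783) - (-0.7754)^2] / 21.68659584 = -12.77339946 / 21.68659584 = -0.589
So phi_hat = [-0.2610, -0.5890].
Therefore phi_hat_2 = -0.5890.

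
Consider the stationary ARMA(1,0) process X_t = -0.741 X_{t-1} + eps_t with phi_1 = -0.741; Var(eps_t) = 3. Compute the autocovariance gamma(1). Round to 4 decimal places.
\gamma(1) = -4.9299

Multiply the model equation by X_{t-k} and take expectations. With theta_0 = psi_0 = 1 and psi_j the MA(infinity) weights, this gives
  gamma(k) - sum_i phi_i gamma(k-i) = c_k,
  c_k = sigma^2 * sum_{j=k..q} theta_j psi_{j-k}   (c_k = 0 for k > q),
using gamma(-m) = gamma(m).
Pure AR (q = 0): c_0 = sigma^2 = 3, c_k = 0 for k >= 1.
Equations for k = 0 and k = 1 (AR order 1):
  gamma(0) = phi_1 gamma(1) + c_0
  gamma(1) = phi_1 gamma(0) + c_1
Substituting the second into the first: gamma(0) (1 - phi_1^2) = c_0 + phi_1 c_1, so
  gamma(0) = c_0 / (1 - phi_1^2) = 3 / (1 - (-0.741)^2) = 3 / 0.450919 = 6.65308.
  gamma(1) = phi_1 gamma(0) = (-0.741)(6.65308) = -4.929932.
Therefore gamma(1) = -4.9299 (to 4 decimal places).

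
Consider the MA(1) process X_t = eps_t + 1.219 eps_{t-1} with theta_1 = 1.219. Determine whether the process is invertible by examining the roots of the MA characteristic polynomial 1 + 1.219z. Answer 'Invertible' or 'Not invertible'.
\text{Not invertible}

The MA(q) characteristic polynomial is P(z) = 1 + 1.219z.
Invertibility requires all roots to lie outside the unit circle, i.e. |z| > 1 for every root.
This is linear in z: 1 + (1.219) z = 0  =>  z = -1/(1.219) = -0.820345,  |z| = 0.820345.
Moduli of all roots: 0.8203.
All moduli strictly greater than 1? No.
Verdict: Not invertible.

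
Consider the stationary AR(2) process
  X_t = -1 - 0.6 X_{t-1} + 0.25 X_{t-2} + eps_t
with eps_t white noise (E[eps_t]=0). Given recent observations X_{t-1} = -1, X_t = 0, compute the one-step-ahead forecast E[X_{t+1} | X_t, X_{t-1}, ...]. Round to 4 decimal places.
E[X_{t+1} \mid \mathcal F_t] = -1.2500

For an AR(p) model X_t = c + sum_i phi_i X_{t-i} + eps_t, the
one-step-ahead conditional mean is
  E[X_{t+1} | X_t, ...] = c + sum_i phi_i X_{t+1-i}.
Substitute known values:
  E[X_{t+1} | ...] = -1 + (-0.6) * (0) + (0.25) * (-1)
                   = -1.2500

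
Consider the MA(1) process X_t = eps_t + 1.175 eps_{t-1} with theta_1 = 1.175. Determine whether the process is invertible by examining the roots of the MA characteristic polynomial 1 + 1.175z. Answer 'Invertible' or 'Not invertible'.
\text{Not invertible}

The MA(q) characteristic polynomial is P(z) = 1 + 1.175z.
Invertibility requires all roots to lie outside the unit circle, i.e. |z| > 1 for every root.
This is linear in z: 1 + (1.175) z = 0  =>  z = -1/(1.175) = -0.851064,  |z| = 0.851064.
Moduli of all roots: 0.8511.
All moduli strictly greater than 1? No.
Verdict: Not invertible.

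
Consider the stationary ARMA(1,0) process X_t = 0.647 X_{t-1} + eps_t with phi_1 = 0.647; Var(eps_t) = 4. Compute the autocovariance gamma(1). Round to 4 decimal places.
\gamma(1) = 4.4514

Multiply the model equation by X_{t-k} and take expectations. With theta_0 = psi_0 = 1 and psi_j the MA(infinity) weights, this gives
  gamma(k) - sum_i phi_i gamma(k-i) = c_k,
  c_k = sigma^2 * sum_{j=k..q} theta_j psi_{j-k}   (c_k = 0 for k > q),
using gamma(-m) = gamma(m).
Pure AR (q = 0): c_0 = sigma^2 = 4, c_k = 0 for k >= 1.
Equations for k = 0 and k = 1 (AR order 1):
  gamma(0) = phi_1 gamma(1) + c_0
  gamma(1) = phi_1 gamma(0) + c_1
Substituting the second into the first: gamma(0) (1 - phi_1^2) = c_0 + phi_1 c_1, so
  gamma(0) = c_0 / (1 - phi_1^2) = 4 / (1 - (0.647)^2) = 4 / 0.581391 = 6.880051.
  gamma(1) = phi_1 gamma(0) = (0.647)(6.880051) = 4.451393.
Therefore gamma(1) = 4.4514 (to 4 decimal places).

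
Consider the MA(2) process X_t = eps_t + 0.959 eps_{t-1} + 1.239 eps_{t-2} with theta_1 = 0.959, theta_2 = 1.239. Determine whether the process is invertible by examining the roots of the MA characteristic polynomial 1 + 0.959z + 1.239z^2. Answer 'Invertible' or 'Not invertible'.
\text{Not invertible}

The MA(q) characteristic polynomial is P(z) = 1 + 0.959z + 1.239z^2.
Invertibility requires all roots to lie outside the unit circle, i.e. |z| > 1 for every root.
Set 1 + (0.959) z + (1.239) z^2 = 0, i.e. a z^2 + b z + c = 0 with a = 1.239, b = 0.959, c = 1.
Discriminant D = b^2 - 4ac = (0.959)^2 - 4*(1.239)*1 = 0.919681 - (4.956) = -4.036319.
D < 0, so the roots are the complex-conjugate pair z = (-b +/- i sqrt(-D)) / (2a) = -0.387 +/- 0.8108i.
For a conjugate pair |z|^2 = z * conj(z) = (product of roots) = c/a = 1/(1.239) = 0.807103, so |z| = sqrt(0.807103) = 0.8984 for both roots.
Moduli of all roots: 0.8984, 0.8984.
All moduli strictly greater than 1? No.
Verdict: Not invertible.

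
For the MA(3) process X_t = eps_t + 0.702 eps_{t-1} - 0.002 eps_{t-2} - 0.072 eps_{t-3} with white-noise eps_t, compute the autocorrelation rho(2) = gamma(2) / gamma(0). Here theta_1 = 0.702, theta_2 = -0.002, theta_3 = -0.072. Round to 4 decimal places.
\rho(2) = -0.0351

For an MA(q) process with theta_0 = 1, the autocovariance is
  gamma(k) = sigma^2 * sum_{i=0..q-k} theta_i * theta_{i+k},
and rho(k) = gamma(k) / gamma(0). Sigma^2 cancels.
  numerator   = (1)*(-0.002) + (0.702)*(-0.072) = -0.052544.
  denominator = (1)^2 + (0.702)^2 + (-0.002)^2 + (-0.072)^2 = 1.497992.
  rho(2) = -0.052544 / 1.497992 = -0.0351.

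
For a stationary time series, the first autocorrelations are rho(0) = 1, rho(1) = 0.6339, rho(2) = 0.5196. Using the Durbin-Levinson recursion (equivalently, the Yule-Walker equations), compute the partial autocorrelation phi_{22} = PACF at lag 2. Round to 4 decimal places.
\phi_{22} = 0.1969

The PACF at lag k is phi_{kk}, the last component of the solution
to the Yule-Walker system G_k phi = r_k where
  (G_k)_{ij} = rho(|i - j|), (r_k)_i = rho(i), i,j = 1..k.
Equivalently, Durbin-Levinson gives phi_{kk} iteratively:
  phi_{11} = rho(1)
  phi_{kk} = [rho(k) - sum_{j=1..k-1} phi_{k-1,j} rho(k-j)]
            / [1 - sum_{j=1..k-1} phi_{k-1,j} rho(j)],
  phi_{k,j} = phi_{k-1,j} - phi_{kk} phi_{k-1,k-j},  j = 1..k-1.
Step k = 1:
  phi_11 = rho(1) = 0.6339.
Step k = 2:
  phi_22 = [rho(2) - phi_11 rho(1)] / [1 - phi_11 rho(1)] = [0.5196 - (0.6339)(0.6339)] / [1 - (0.6339)(0.6339)]
         = 0.11777079 / 0.59817079 = 0.1969.
Therefore phi_{22} = 0.1969.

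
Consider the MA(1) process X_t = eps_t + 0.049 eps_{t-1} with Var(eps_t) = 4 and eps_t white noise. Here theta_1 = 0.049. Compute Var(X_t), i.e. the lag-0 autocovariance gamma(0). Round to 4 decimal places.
\gamma(0) = 4.0096

For an MA(q) process X_t = eps_t + sum_i theta_i eps_{t-i} with
Var(eps_t) = sigma^2, the variance is
  gamma(0) = sigma^2 * (1 + sum_i theta_i^2).
  sum_i theta_i^2 = (0.049)^2 = 0.002401.
  gamma(0) = 4 * (1 + 0.002401) = 4 * 1.002401 = 4.009604, which rounds to 4.0096.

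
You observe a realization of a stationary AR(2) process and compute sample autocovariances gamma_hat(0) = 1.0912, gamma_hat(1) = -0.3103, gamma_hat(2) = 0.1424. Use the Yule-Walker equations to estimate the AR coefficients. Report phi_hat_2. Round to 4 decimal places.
\hat\phi_{2} = 0.0540

The Yule-Walker equations for an AR(p) process read, in matrix form,
  Gamma_p phi = r_p,   with   (Gamma_p)_{ij} = gamma(|i - j|),
                       (r_p)_i = gamma(i),   i,j = 1..p.
Substitute the sample gammas (Toeplitz matrix and right-hand side of size 2):
  Gamma_p = [[1.0912, -0.3103], [-0.3103, 1.0912]]
  r_p     = [-0.3103, 0.1424]
Written out:
  1.0912 phi_1 - 0.3103 phi_2 = -0.3103
  -0.3103 phi_1 + 1.0912 phi_2 = 0.1424
Solve by Cramer's rule:
  det = gamma(0)^2 - gamma(1)^2 = (1.0912)^2 - (-0.3103)^2 = 1.19071744 - 0.09628609 = 1.09443135
  phi_hat_1 = [gamma(1) gamma(0) - gamma(1) gamma(2)] / det = [(-0.3103)(1.0912) - (-0.3103)(0.1424)] / 1.09443135 = -0.29441264 / 1.09443135 = -0.269
  phi_hat_2 = [gamma(0) gamma(2) - gamma(1)^2] / det = [(1.0912)(0.1424) - (-0.3103)^2] / 1.09443135 = 0.05910079 / 1.09443135 = 0.054
So phi_hat = [-0.2690, 0.0540].
Therefore phi_hat_2 = 0.0540.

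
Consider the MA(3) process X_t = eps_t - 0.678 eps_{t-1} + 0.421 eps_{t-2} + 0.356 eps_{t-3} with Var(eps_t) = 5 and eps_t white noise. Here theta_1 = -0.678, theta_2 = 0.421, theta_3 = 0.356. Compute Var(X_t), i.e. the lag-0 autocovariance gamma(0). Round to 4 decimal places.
\gamma(0) = 8.8183

For an MA(q) process X_t = eps_t + sum_i theta_i eps_{t-i} with
Var(eps_t) = sigma^2, the variance is
  gamma(0) = sigma^2 * (1 + sum_i theta_i^2).
  sum_i theta_i^2 = (-0.678)^2 + (0.421)^2 + (0.356)^2 = 0.459684 + 0.177241 + 0.126736 = 0.763661.
  gamma(0) = 5 * (1 + 0.763661) = 5 * 1.763661 = 8.818305, which rounds to 8.8183.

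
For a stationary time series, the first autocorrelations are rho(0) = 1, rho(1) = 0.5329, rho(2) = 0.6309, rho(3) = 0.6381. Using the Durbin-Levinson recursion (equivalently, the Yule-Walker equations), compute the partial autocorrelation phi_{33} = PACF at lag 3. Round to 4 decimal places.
\phi_{33} = 0.3770

The PACF at lag k is phi_{kk}, the last component of the solution
to the Yule-Walker system G_k phi = r_k where
  (G_k)_{ij} = rho(|i - j|), (r_k)_i = rho(i), i,j = 1..k.
Equivalently, Durbin-Levinson gives phi_{kk} iteratively:
  phi_{11} = rho(1)
  phi_{kk} = [rho(k) - sum_{j=1..k-1} phi_{k-1,j} rho(k-j)]
            / [1 - sum_{j=1..k-1} phi_{k-1,j} rho(j)],
  phi_{k,j} = phi_{k-1,j} - phi_{kk} phi_{k-1,k-j},  j = 1..k-1.
Step k = 1:
  phi_11 = rho(1) = 0.5329.
Step k = 2:
  phi_22 = [rho(2) - phi_11 rho(1)] / [1 - phi_11 rho(1)] = [0.6309 - (0.5329)(0.5329)] / [1 - (0.5329)(0.5329)]
         = 0.34691759 / 0.71601759 = 0.48451.
  Update: phi_21 = phi_11 - phi_22 phi_11 = 0.5329 - (0.48451)(0.5329) = 0.274705.
Step k = 3:
  phi_33 = [rho(3) - phi_21 rho(2) - phi_22 rho(1)] / [1 - phi_21 rho(1) - phi_22 rho(2)]
    numerator   = 0.6381 - (0.274705)(0.6309) - (0.48451)(0.5329) = 0.2065935
    denominator = 1 - (0.274705)(0.5329) - (0.48451)(0.6309) = 0.54793259
  phi_33 = 0.2065935 / 0.54793259 = 0.377.
Therefore phi_{33} = 0.3770.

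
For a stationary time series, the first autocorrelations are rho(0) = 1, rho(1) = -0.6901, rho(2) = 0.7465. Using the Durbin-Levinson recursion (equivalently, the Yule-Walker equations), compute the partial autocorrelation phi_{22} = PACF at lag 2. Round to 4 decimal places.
\phi_{22} = 0.5160

The PACF at lag k is phi_{kk}, the last component of the solution
to the Yule-Walker system G_k phi = r_k where
  (G_k)_{ij} = rho(|i - j|), (r_k)_i = rho(i), i,j = 1..k.
Equivalently, Durbin-Levinson gives phi_{kk} iteratively:
  phi_{11} = rho(1)
  phi_{kk} = [rho(k) - sum_{j=1..k-1} phi_{k-1,j} rho(k-j)]
            / [1 - sum_{j=1..k-1} phi_{k-1,j} rho(j)],
  phi_{k,j} = phi_{k-1,j} - phi_{kk} phi_{k-1,k-j},  j = 1..k-1.
Step k = 1:
  phi_11 = rho(1) = -0.6901.
Step k = 2:
  phi_22 = [rho(2) - phi_11 rho(1)] / [1 - phi_11 rho(1)] = [0.7465 - (-0.6901)(-0.6901)] / [1 - (-0.6901)(-0.6901)]
         = 0.27026199 / 0.52376199 = 0.516.
Therefore phi_{22} = 0.5160.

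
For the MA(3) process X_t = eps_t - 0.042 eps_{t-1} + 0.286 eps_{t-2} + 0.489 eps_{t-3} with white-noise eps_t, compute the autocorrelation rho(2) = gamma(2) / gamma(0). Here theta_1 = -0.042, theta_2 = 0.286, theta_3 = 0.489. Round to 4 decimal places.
\rho(2) = 0.2007

For an MA(q) process with theta_0 = 1, the autocovariance is
  gamma(k) = sigma^2 * sum_{i=0..q-k} theta_i * theta_{i+k},
and rho(k) = gamma(k) / gamma(0). Sigma^2 cancels.
  numerator   = (1)*(0.286) + (-0.042)*(0.489) = 0.265462.
  denominator = (1)^2 + (-0.042)^2 + (0.286)^2 + (0.489)^2 = 1.322681.
  rho(2) = 0.265462 / 1.322681 = 0.2007.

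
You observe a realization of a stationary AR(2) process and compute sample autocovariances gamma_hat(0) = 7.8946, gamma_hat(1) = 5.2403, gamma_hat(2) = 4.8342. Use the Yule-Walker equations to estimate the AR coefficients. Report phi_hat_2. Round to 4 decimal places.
\hat\phi_{2} = 0.3070

The Yule-Walker equations for an AR(p) process read, in matrix form,
  Gamma_p phi = r_p,   with   (Gamma_p)_{ij} = gamma(|i - j|),
                       (r_p)_i = gamma(i),   i,j = 1..p.
Substitute the sample gammas (Toeplitz matrix and right-hand side of size 2):
  Gamma_p = [[7.8946, 5.2403], [5.2403, 7.8946]]
  r_p     = [5.2403, 4.8342]
Written out:
  7.8946 phi_1 + 5.2403 phi_2 = 5.2403
  5.2403 phi_1 + 7.8946 phi_2 = 4.8342
Solve by Cramer's rule:
  det = gamma(0)^2 - gamma(1)^2 = (7.8946)^2 - (5.2403)^2 = 62.32470916 - 27.46074409 = 34.86396507
  phi_hat_1 = [gamma(1) gamma(0) - gamma(1) gamma(2)] / det = [(5.2403)(7.8946) - (5.2403)(4.8342)] / 34.86396507 = 16.03741412 / 34.86396507 = 0.46
  phi_hat_2 = [gamma(0) gamma(2) - gamma(1)^2] / det = [(7.8946)(4.8342) - (5.2403)^2] / 34.86396507 = 10.70333123 / 34.86396507 = 0.307
So phi_hat = [0.4600, 0.3070].
Therefore phi_hat_2 = 0.3070.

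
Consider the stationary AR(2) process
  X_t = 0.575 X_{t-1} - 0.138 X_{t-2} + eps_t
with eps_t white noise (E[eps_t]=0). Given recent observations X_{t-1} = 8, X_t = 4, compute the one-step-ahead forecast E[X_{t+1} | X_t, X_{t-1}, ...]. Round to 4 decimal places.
E[X_{t+1} \mid \mathcal F_t] = 1.1960

For an AR(p) model X_t = c + sum_i phi_i X_{t-i} + eps_t, the
one-step-ahead conditional mean is
  E[X_{t+1} | X_t, ...] = c + sum_i phi_i X_{t+1-i}.
Substitute known values:
  E[X_{t+1} | ...] = (0.575) * (4) + (-0.138) * (8)
                   = 1.1960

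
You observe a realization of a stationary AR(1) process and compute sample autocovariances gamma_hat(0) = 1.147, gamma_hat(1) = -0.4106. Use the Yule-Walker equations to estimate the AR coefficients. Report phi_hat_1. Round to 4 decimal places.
\hat\phi_{1} = -0.3580

The Yule-Walker equations for an AR(p) process read, in matrix form,
  Gamma_p phi = r_p,   with   (Gamma_p)_{ij} = gamma(|i - j|),
                       (r_p)_i = gamma(i),   i,j = 1..p.
Substitute the sample gammas (Toeplitz matrix and right-hand side of size 1):
  Gamma_p = [[1.147]]
  r_p     = [-0.4106]
With p = 1 this is the single equation gamma(0) phi_1 = gamma(1):
  phi_hat_1 = gamma(1) / gamma(0) = -0.4106 / 1.147 = -0.3580.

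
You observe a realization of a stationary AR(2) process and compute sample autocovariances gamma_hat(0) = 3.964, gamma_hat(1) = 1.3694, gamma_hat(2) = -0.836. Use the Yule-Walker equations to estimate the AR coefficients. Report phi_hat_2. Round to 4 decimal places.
\hat\phi_{2} = -0.3750

The Yule-Walker equations for an AR(p) process read, in matrix form,
  Gamma_p phi = r_p,   with   (Gamma_p)_{ij} = gamma(|i - j|),
                       (r_p)_i = gamma(i),   i,j = 1..p.
Substitute the sample gammas (Toeplitz matrix and right-hand side of size 2):
  Gamma_p = [[3.964, 1.3694], [1.3694, 3.964]]
  r_p     = [1.3694, -0.836]
Written out:
  3.964 phi_1 + 1.3694 phi_2 = 1.3694
  1.3694 phi_1 + 3.964 phi_2 = -0.836
Solve by Cramer's rule:
  det = gamma(0)^2 - gamma(1)^2 = (3.964)^2 - (1.3694)^2 = 15.713296 - 1.87525636 = 13.83803964
  phi_hat_1 = [gamma(1) gamma(0) - gamma(1) gamma(2)] / det = [(1.3694)(3.964) - (1.3694)(-0.836)] / 13.83803964 = 6.57312 / 13.83803964 = 0.475
  phi_hat_2 = [gamma(0) gamma(2) - gamma(1)^2] / det = [(3.964)(-0.836) - (1.3694)^2] / 13.83803964 = -5.18916036 / 13.83803964 = -0.375
So phi_hat = [0.4750, -0.3750].
Therefore phi_hat_2 = -0.3750.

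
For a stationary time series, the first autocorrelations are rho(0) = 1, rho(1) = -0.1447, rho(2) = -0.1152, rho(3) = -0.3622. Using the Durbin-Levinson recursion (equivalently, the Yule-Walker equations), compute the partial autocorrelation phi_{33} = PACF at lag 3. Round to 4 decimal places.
\phi_{33} = -0.4180

The PACF at lag k is phi_{kk}, the last component of the solution
to the Yule-Walker system G_k phi = r_k where
  (G_k)_{ij} = rho(|i - j|), (r_k)_i = rho(i), i,j = 1..k.
Equivalently, Durbin-Levinson gives phi_{kk} iteratively:
  phi_{11} = rho(1)
  phi_{kk} = [rho(k) - sum_{j=1..k-1} phi_{k-1,j} rho(k-j)]
            / [1 - sum_{j=1..k-1} phi_{k-1,j} rho(j)],
  phi_{k,j} = phi_{k-1,j} - phi_{kk} phi_{k-1,k-j},  j = 1..k-1.
Step k = 1:
  phi_11 = rho(1) = -0.1447.
Step k = 2:
  phi_22 = [rho(2) - phi_11 rho(1)] / [1 - phi_11 rho(1)] = [-0.1152 - (-0.1447)(-0.1447)] / [1 - (-0.1447)(-0.1447)]
         = -0.13613809 / 0.97906191 = -0.13905.
  Update: phi_21 = phi_11 - phi_22 phi_11 = -0.1447 - (-0.13905)(-0.1447) = -0.16482.
Step k = 3:
  phi_33 = [rho(3) - phi_21 rho(2) - phi_22 rho(1)] / [1 - phi_21 rho(1) - phi_22 rho(2)]
    numerator   = -0.3622 - (-0.16482)(-0.1152) - (-0.13905)(-0.1447) = -0.40130778
    denominator = 1 - (-0.16482)(-0.1447) - (-0.13905)(-0.1152) = 0.96013197
  phi_33 = -0.40130778 / 0.96013197 = -0.418.
Therefore phi_{33} = -0.4180.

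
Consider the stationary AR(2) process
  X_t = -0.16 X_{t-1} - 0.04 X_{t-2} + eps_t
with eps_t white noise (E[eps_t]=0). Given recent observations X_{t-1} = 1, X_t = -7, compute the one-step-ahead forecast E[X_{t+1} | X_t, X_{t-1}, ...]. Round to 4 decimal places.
E[X_{t+1} \mid \mathcal F_t] = 1.0800

For an AR(p) model X_t = c + sum_i phi_i X_{t-i} + eps_t, the
one-step-ahead conditional mean is
  E[X_{t+1} | X_t, ...] = c + sum_i phi_i X_{t+1-i}.
Substitute known values:
  E[X_{t+1} | ...] = (-0.16) * (-7) + (-0.04) * (1)
                   = 1.0800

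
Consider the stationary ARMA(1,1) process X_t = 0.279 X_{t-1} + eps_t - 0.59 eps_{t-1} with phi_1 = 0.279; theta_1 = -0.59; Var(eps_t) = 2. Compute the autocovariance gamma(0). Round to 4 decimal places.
\gamma(0) = 2.2098

Multiply the model equation by X_{t-k} and take expectations. With theta_0 = psi_0 = 1 and psi_j the MA(infinity) weights, this gives
  gamma(k) - sum_i phi_i gamma(k-i) = c_k,
  c_k = sigma^2 * sum_{j=k..q} theta_j psi_{j-k}   (c_k = 0 for k > q),
using gamma(-m) = gamma(m).
psi-weights needed (psi_j = theta_j + sum_i phi_i psi_{j-i}):
  psi_1 = theta_1 + phi_1 = -0.59 + (0.279) = -0.311
Right-hand sides:
  c_0 = sigma^2 (1 + theta_1 psi_1) = 2 * (1 + (-0.59)(-0.311)) = 2 * 1.18349 = 2.36698
  c_1 = sigma^2 theta_1 = 2 * (-0.59) = -1.18
  c_2 = 0
Equations for k = 0 and k = 1 (AR order 1):
  gamma(0) = phi_1 gamma(1) + c_0
  gamma(1) = phi_1 gamma(0) + c_1
Substituting the second into the first: gamma(0) (1 - phi_1^2) = c_0 + phi_1 c_1, so
  gamma(0) = (c_0 + phi_1 c_1) / (1 - phi_1^2) = (2.36698 + (0.279)(-1.18)) / (1 - (0.279)^2) = 2.03776 / 0.922159 = 2.209771.
Therefore gamma(0) = 2.2098 (to 4 decimal places).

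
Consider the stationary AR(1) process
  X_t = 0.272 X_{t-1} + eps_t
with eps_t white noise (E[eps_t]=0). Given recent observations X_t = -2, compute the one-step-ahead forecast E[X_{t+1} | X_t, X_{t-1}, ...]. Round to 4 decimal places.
E[X_{t+1} \mid \mathcal F_t] = -0.5440

For an AR(p) model X_t = c + sum_i phi_i X_{t-i} + eps_t, the
one-step-ahead conditional mean is
  E[X_{t+1} | X_t, ...] = c + sum_i phi_i X_{t+1-i}.
Substitute known values:
  E[X_{t+1} | ...] = (0.272) * (-2)
                   = -0.5440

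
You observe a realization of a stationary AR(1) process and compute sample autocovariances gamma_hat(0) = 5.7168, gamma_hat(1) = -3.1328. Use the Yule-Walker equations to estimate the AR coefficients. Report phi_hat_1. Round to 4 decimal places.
\hat\phi_{1} = -0.5480

The Yule-Walker equations for an AR(p) process read, in matrix form,
  Gamma_p phi = r_p,   with   (Gamma_p)_{ij} = gamma(|i - j|),
                       (r_p)_i = gamma(i),   i,j = 1..p.
Substitute the sample gammas (Toeplitz matrix and right-hand side of size 1):
  Gamma_p = [[5.7168]]
  r_p     = [-3.1328]
With p = 1 this is the single equation gamma(0) phi_1 = gamma(1):
  phi_hat_1 = gamma(1) / gamma(0) = -3.1328 / 5.7168 = -0.5480.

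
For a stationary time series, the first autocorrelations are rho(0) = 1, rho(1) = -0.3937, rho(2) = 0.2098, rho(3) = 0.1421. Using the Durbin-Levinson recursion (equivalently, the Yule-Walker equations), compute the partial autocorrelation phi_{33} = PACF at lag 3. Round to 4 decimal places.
\phi_{33} = 0.2910

The PACF at lag k is phi_{kk}, the last component of the solution
to the Yule-Walker system G_k phi = r_k where
  (G_k)_{ij} = rho(|i - j|), (r_k)_i = rho(i), i,j = 1..k.
Equivalently, Durbin-Levinson gives phi_{kk} iteratively:
  phi_{11} = rho(1)
  phi_{kk} = [rho(k) - sum_{j=1..k-1} phi_{k-1,j} rho(k-j)]
            / [1 - sum_{j=1..k-1} phi_{k-1,j} rho(j)],
  phi_{k,j} = phi_{k-1,j} - phi_{kk} phi_{k-1,k-j},  j = 1..k-1.
Step k = 1:
  phi_11 = rho(1) = -0.3937.
Step k = 2:
  phi_22 = [rho(2) - phi_11 rho(1)] / [1 - phi_11 rho(1)] = [0.2098 - (-0.3937)(-0.3937)] / [1 - (-0.3937)(-0.3937)]
         = 0.05480031 / 0.84500031 = 0.064852.
  Update: phi_21 = phi_11 - phi_22 phi_11 = -0.3937 - (0.064852)(-0.3937) = -0.368168.
Step k = 3:
  phi_33 = [rho(3) - phi_21 rho(2) - phi_22 rho(1)] / [1 - phi_21 rho(1) - phi_22 rho(2)]
    numerator   = 0.1421 - (-0.368168)(0.2098) - (0.064852)(-0.3937) = 0.24487396
    denominator = 1 - (-0.368168)(-0.3937) - (0.064852)(0.2098) = 0.84144638
  phi_33 = 0.24487396 / 0.84144638 = 0.291.
Therefore phi_{33} = 0.2910.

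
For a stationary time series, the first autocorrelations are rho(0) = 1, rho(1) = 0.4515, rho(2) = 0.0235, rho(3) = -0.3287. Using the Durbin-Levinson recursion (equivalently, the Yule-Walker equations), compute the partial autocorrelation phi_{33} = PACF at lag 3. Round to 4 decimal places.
\phi_{33} = -0.3170

The PACF at lag k is phi_{kk}, the last component of the solution
to the Yule-Walker system G_k phi = r_k where
  (G_k)_{ij} = rho(|i - j|), (r_k)_i = rho(i), i,j = 1..k.
Equivalently, Durbin-Levinson gives phi_{kk} iteratively:
  phi_{11} = rho(1)
  phi_{kk} = [rho(k) - sum_{j=1..k-1} phi_{k-1,j} rho(k-j)]
            / [1 - sum_{j=1..k-1} phi_{k-1,j} rho(j)],
  phi_{k,j} = phi_{k-1,j} - phi_{kk} phi_{k-1,k-j},  j = 1..k-1.
Step k = 1:
  phi_11 = rho(1) = 0.4515.
Step k = 2:
  phi_22 = [rho(2) - phi_11 rho(1)] / [1 - phi_11 rho(1)] = [0.0235 - (0.4515)(0.4515)] / [1 - (0.4515)(0.4515)]
         = -0.18035225 / 0.79614775 = -0.226531.
  Update: phi_21 = phi_11 - phi_22 phi_11 = 0.4515 - (-0.226531)(0.4515) = 0.553779.
Step k = 3:
  phi_33 = [rho(3) - phi_21 rho(2) - phi_22 rho(1)] / [1 - phi_21 rho(1) - phi_22 rho(2)]
    numerator   = -0.3287 - (0.553779)(0.0235) - (-0.226531)(0.4515) = -0.239435
    denominator = 1 - (0.553779)(0.4515) - (-0.226531)(0.0235) = 0.75529235
  phi_33 = -0.239435 / 0.75529235 = -0.317.
Therefore phi_{33} = -0.3170.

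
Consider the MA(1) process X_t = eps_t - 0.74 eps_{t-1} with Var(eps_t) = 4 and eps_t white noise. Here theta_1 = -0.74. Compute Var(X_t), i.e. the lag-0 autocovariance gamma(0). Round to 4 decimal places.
\gamma(0) = 6.1904

For an MA(q) process X_t = eps_t + sum_i theta_i eps_{t-i} with
Var(eps_t) = sigma^2, the variance is
  gamma(0) = sigma^2 * (1 + sum_i theta_i^2).
  sum_i theta_i^2 = (-0.74)^2 = 0.5476.
  gamma(0) = 4 * (1 + 0.5476) = 4 * 1.5476 = 6.1904.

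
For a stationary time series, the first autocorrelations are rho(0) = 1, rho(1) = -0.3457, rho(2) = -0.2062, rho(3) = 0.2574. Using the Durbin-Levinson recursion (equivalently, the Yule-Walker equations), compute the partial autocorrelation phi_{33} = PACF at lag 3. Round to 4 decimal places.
\phi_{33} = 0.0419

The PACF at lag k is phi_{kk}, the last component of the solution
to the Yule-Walker system G_k phi = r_k where
  (G_k)_{ij} = rho(|i - j|), (r_k)_i = rho(i), i,j = 1..k.
Equivalently, Durbin-Levinson gives phi_{kk} iteratively:
  phi_{11} = rho(1)
  phi_{kk} = [rho(k) - sum_{j=1..k-1} phi_{k-1,j} rho(k-j)]
            / [1 - sum_{j=1..k-1} phi_{k-1,j} rho(j)],
  phi_{k,j} = phi_{k-1,j} - phi_{kk} phi_{k-1,k-j},  j = 1..k-1.
Step k = 1:
  phi_11 = rho(1) = -0.3457.
Step k = 2:
  phi_22 = [rho(2) - phi_11 rho(1)] / [1 - phi_11 rho(1)] = [-0.2062 - (-0.3457)(-0.3457)] / [1 - (-0.3457)(-0.3457)]
         = -0.32570849 / 0.88049151 = -0.369917.
  Update: phi_21 = phi_11 - phi_22 phi_11 = -0.3457 - (-0.369917)(-0.3457) = -0.47358.
Step k = 3:
  phi_33 = [rho(3) - phi_21 rho(2) - phi_22 rho(1)] / [1 - phi_21 rho(1) - phi_22 rho(2)]
    numerator   = 0.2574 - (-0.47358)(-0.2062) - (-0.369917)(-0.3457) = 0.03186757
    denominator = 1 - (-0.47358)(-0.3457) - (-0.369917)(-0.2062) = 0.76000651
  phi_33 = 0.03186757 / 0.76000651 = 0.0419.
Therefore phi_{33} = 0.0419.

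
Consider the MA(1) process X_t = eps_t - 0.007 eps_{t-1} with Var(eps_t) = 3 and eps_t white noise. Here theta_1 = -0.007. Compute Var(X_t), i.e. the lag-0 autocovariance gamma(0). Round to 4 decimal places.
\gamma(0) = 3.0001

For an MA(q) process X_t = eps_t + sum_i theta_i eps_{t-i} with
Var(eps_t) = sigma^2, the variance is
  gamma(0) = sigma^2 * (1 + sum_i theta_i^2).
  sum_i theta_i^2 = (-0.007)^2 = 0.000049.
  gamma(0) = 3 * (1 + 0.000049) = 3 * 1.000049 = 3.000147, which rounds to 3.0001.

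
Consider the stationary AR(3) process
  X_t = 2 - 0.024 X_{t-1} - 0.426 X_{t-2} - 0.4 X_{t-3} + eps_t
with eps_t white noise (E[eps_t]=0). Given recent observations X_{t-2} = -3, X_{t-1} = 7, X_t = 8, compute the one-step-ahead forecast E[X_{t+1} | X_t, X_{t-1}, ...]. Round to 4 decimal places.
E[X_{t+1} \mid \mathcal F_t] = 0.0260

For an AR(p) model X_t = c + sum_i phi_i X_{t-i} + eps_t, the
one-step-ahead conditional mean is
  E[X_{t+1} | X_t, ...] = c + sum_i phi_i X_{t+1-i}.
Substitute known values:
  E[X_{t+1} | ...] = 2 + (-0.024) * (8) + (-0.426) * (7) + (-0.4) * (-3)
                   = 0.0260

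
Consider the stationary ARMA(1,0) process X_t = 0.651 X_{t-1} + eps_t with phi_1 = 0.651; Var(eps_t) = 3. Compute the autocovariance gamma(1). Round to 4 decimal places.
\gamma(1) = 3.3895

Multiply the model equation by X_{t-k} and take expectations. With theta_0 = psi_0 = 1 and psi_j the MA(infinity) weights, this gives
  gamma(k) - sum_i phi_i gamma(k-i) = c_k,
  c_k = sigma^2 * sum_{j=k..q} theta_j psi_{j-k}   (c_k = 0 for k > q),
using gamma(-m) = gamma(m).
Pure AR (q = 0): c_0 = sigma^2 = 3, c_k = 0 for k >= 1.
Equations for k = 0 and k = 1 (AR order 1):
  gamma(0) = phi_1 gamma(1) + c_0
  gamma(1) = phi_1 gamma(0) + c_1
Substituting the second into the first: gamma(0) (1 - phi_1^2) = c_0 + phi_1 c_1, so
  gamma(0) = c_0 / (1 - phi_1^2) = 3 / (1 - (0.651)^2) = 3 / 0.576199 = 5.206535.
  gamma(1) = phi_1 gamma(0) = (0.651)(5.206535) = 3.389454.
Therefore gamma(1) = 3.3895 (to 4 decimal places).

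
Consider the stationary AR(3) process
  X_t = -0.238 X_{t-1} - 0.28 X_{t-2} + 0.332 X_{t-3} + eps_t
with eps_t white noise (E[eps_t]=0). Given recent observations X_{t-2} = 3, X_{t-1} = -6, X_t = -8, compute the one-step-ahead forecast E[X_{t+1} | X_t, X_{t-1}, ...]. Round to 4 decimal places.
E[X_{t+1} \mid \mathcal F_t] = 4.5800

For an AR(p) model X_t = c + sum_i phi_i X_{t-i} + eps_t, the
one-step-ahead conditional mean is
  E[X_{t+1} | X_t, ...] = c + sum_i phi_i X_{t+1-i}.
Substitute known values:
  E[X_{t+1} | ...] = (-0.238) * (-8) + (-0.28) * (-6) + (0.332) * (3)
                   = 4.5800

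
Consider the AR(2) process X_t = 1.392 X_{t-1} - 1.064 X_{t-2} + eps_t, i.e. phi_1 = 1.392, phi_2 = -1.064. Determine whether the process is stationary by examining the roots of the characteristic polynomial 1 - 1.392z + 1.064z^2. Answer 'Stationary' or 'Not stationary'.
\text{Not stationary}

The AR(p) characteristic polynomial is P(z) = 1 - 1.392z + 1.064z^2.
Stationarity requires all roots to lie outside the unit circle, i.e. |z| > 1 for every root.
Set 1 + (-1.392) z + (1.064) z^2 = 0, i.e. a z^2 + b z + c = 0 with a = 1.064, b = -1.392, c = 1.
Discriminant D = b^2 - 4ac = (-1.392)^2 - 4*(1.064)*1 = 1.937664 - (4.256) = -2.318336.
D < 0, so the roots are the complex-conjugate pair z = (-b +/- i sqrt(-D)) / (2a) = 0.6541 +/- 0.7155i.
For a conjugate pair |z|^2 = z * conj(z) = (product of roots) = c/a = 1/(1.064) = 0.93985, so |z| = sqrt(0.93985) = 0.9695 for both roots.
Moduli of all roots: 0.9695, 0.9695.
All moduli strictly greater than 1? No.
Verdict: Not stationary.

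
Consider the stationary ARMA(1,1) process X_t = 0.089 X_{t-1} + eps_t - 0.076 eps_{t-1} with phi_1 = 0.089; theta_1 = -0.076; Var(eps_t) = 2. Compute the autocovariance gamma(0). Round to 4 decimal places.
\gamma(0) = 2.0003

Multiply the model equation by X_{t-k} and take expectations. With theta_0 = psi_0 = 1 and psi_j the MA(infinity) weights, this gives
  gamma(k) - sum_i phi_i gamma(k-i) = c_k,
  c_k = sigma^2 * sum_{j=k..q} theta_j psi_{j-k}   (c_k = 0 for k > q),
using gamma(-m) = gamma(m).
psi-weights needed (psi_j = theta_j + sum_i phi_i psi_{j-i}):
  psi_1 = theta_1 + phi_1 = -0.076 + (0.089) = 0.013
Right-hand sides:
  c_0 = sigma^2 (1 + theta_1 psi_1) = 2 * (1 + (-0.076)(0.013)) = 2 * 0.999012 = 1.998024
  c_1 = sigma^2 theta_1 = 2 * (-0.076) = -0.152
  c_2 = 0
Equations for k = 0 and k = 1 (AR order 1):
  gamma(0) = phi_1 gamma(1) + c_0
  gamma(1) = phi_1 gamma(0) + c_1
Substituting the second into the first: gamma(0) (1 - phi_1^2) = c_0 + phi_1 c_1, so
  gamma(0) = (c_0 + phi_1 c_1) / (1 - phi_1^2) = (1.998024 + (0.089)(-0.152)) / (1 - (0.089)^2) = 1.984496 / 0.992079 = 2.000341.
Therefore gamma(0) = 2.0003 (to 4 decimal places).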